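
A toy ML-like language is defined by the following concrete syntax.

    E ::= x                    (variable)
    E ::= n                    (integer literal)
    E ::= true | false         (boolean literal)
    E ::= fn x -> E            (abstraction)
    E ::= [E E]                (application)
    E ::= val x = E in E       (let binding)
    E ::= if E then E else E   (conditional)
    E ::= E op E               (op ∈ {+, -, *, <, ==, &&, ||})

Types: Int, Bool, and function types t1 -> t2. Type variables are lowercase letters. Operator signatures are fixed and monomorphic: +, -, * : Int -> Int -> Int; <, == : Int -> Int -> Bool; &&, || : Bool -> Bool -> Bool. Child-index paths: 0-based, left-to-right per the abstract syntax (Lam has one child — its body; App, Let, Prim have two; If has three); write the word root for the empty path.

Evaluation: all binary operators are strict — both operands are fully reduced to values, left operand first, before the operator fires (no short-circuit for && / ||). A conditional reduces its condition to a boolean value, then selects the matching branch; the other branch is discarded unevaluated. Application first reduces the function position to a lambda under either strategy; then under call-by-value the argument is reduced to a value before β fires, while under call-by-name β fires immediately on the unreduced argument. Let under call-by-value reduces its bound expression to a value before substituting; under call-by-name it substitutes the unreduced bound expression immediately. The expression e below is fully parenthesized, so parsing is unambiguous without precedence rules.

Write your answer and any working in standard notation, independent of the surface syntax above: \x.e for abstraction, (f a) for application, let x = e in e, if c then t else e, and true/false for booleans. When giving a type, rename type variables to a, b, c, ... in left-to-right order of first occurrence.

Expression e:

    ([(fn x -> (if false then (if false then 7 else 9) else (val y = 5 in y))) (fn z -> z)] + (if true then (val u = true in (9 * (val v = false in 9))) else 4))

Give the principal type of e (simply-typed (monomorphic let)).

Answer: Int

Trace:
  unify Bool ~ Bool
  unify Bool ~ Bool
  unify Int ~ Int
let y : Int
y : Int
  unify Int ~ Int
\x._ : a -> Int
z : b
\z._ : b -> b
  unify a -> Int ~ (b -> b) -> c
  unify a ~ b -> b
  unify Int ~ c
_ _ : Int
  unify Int ~ Int
  unify Bool ~ Bool
let u : Bool
  unify Int ~ Int
let v : Bool
  unify Int ~ Int
  unify Int ~ Int
  unify Int ~ Int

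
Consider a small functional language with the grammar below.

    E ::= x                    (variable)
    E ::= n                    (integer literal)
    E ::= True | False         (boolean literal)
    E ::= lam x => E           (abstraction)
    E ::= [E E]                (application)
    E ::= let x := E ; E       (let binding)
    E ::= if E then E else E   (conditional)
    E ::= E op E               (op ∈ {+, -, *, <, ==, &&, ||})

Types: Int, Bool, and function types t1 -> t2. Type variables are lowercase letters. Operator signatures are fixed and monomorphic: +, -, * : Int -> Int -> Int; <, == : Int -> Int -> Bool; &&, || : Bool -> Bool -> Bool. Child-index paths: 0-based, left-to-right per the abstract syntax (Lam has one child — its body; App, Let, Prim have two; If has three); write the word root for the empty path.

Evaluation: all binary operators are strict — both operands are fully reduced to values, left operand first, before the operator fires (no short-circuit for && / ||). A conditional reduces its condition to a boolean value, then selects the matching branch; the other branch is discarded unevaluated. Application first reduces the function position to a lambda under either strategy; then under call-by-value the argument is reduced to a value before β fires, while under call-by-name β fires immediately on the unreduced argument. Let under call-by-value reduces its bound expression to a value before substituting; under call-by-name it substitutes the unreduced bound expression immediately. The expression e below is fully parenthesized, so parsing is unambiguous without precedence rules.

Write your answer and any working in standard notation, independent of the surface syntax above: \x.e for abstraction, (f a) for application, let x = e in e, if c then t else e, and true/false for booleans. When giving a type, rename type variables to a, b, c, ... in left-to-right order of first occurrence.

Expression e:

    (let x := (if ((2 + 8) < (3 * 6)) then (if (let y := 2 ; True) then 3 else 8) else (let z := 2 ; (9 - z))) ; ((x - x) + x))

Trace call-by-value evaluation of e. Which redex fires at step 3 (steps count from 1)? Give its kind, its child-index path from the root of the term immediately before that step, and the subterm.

Working:
step 0: (let x = (if ((2 + 8) < (3 * 6)) then (if (let y = 2 in true) then 3 else 8) else (let z = 2 in (9 - z))) in ((x - x) + x))
step 1: [delta@0.0.0] (let x = (if (10 < (3 * 6)) then (if (let y = 2 in true) then 3 else 8) else (let z = 2 in (9 - z))) in ((x - x) + x))
step 2: [delta@0.0.1] (let x = (if (10 < 18) then (if (let y = 2 in true) then 3 else 8) else (let z = 2 in (9 - z))) in ((x - x) + x))
step 3: [delta@0.0] (let x = (if true then (if (let y = 2 in true) then 3 else 8) else (let z = 2 in (9 - z))) in ((x - x) + x))

Answer: delta at 0.0 : (10 < 18)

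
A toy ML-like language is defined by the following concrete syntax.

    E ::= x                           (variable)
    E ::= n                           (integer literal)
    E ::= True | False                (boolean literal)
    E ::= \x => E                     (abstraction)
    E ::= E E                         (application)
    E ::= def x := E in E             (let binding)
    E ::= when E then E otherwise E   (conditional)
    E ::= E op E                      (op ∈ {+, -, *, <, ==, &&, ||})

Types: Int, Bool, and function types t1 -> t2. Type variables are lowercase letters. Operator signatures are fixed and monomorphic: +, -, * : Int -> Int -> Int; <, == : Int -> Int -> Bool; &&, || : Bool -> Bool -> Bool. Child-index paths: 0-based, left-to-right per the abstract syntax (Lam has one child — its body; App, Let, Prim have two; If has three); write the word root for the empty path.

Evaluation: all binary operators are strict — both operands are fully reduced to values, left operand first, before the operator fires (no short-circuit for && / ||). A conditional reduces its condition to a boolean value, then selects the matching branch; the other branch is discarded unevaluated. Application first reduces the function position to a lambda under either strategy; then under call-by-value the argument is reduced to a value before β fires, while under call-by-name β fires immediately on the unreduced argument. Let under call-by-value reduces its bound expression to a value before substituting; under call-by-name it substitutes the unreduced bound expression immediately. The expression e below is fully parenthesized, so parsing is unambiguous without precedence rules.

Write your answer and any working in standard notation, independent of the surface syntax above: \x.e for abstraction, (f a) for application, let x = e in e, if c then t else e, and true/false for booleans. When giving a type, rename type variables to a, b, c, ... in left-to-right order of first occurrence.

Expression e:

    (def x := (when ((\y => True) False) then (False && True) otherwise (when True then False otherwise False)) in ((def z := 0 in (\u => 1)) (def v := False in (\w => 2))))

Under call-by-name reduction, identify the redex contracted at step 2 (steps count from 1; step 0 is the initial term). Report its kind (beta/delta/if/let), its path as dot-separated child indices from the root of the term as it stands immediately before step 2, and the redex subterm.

Derivation:
step 0: (let x = (if ((\y.true) false) then (false && true) else (if true then false else false)) in ((let z = 0 in (\u.1)) (let v = false in (\w.2))))
step 1: [let@root] ((let z = 0 in (\u.1)) (let v = false in (\w.2)))
step 2: [let@0] ((\u.1) (let v = false in (\w.2)))

Answer: let at 0 : (let z = 0 in (\u.1))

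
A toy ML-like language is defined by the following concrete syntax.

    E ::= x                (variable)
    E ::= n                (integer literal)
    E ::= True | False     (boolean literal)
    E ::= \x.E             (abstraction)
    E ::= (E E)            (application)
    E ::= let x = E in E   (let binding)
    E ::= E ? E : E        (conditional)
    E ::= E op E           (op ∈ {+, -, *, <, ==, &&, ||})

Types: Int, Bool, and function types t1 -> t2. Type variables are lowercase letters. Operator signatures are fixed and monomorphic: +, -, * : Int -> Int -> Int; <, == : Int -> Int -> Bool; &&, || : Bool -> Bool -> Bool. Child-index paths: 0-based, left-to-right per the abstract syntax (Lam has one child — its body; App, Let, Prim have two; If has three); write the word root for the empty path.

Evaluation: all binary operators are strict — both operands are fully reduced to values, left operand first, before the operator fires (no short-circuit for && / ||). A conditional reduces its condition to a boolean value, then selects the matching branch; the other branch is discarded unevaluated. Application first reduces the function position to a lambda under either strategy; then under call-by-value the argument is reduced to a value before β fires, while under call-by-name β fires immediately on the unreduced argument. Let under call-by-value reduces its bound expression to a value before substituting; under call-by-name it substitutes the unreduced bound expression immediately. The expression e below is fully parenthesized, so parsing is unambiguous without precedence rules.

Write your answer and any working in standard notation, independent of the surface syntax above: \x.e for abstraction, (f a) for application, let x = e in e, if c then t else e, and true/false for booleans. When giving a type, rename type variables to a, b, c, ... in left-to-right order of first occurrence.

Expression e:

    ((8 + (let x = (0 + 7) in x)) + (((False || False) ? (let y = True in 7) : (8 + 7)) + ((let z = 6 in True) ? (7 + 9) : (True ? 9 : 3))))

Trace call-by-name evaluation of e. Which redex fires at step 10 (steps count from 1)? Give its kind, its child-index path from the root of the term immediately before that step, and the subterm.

Working:
step 0: ((8 + (let x = (0 + 7) in x)) + ((if (false || false) then (let y = true in 7) else (8 + 7)) + (if (let z = 6 in true) then (7 + 9) else (if true then 9 else 3))))
step 1: [let@0.1] ((8 + (0 + 7)) + ((if (false || false) then (let y = true in 7) else (8 + 7)) + (if (let z = 6 in true) then (7 + 9) else (if true then 9 else 3))))
step 2: [delta@0.1] ((8 + 7) + ((if (false || false) then (let y = true in 7) else (8 + 7)) + (if (let z = 6 in true) then (7 + 9) else (if true then 9 else 3))))
step 3: [delta@0] (15 + ((if (false || false) then (let y = true in 7) else (8 + 7)) + (if (let z = 6 in true) then (7 + 9) else (if true then 9 else 3))))
step 4: [delta@1.0.0] (15 + ((if false then (let y = true in 7) else (8 + 7)) + (if (let z = 6 in true) then (7 + 9) else (if true then 9 else 3))))
step 5: [if@1.0] (15 + ((8 + 7) + (if (let z = 6 in true) then (7 + 9) else (if true then 9 else 3))))
step 6: [delta@1.0] (15 + (15 + (if (let z = 6 in true) then (7 + 9) else (if true then 9 else 3))))
step 7: [let@1.1.0] (15 + (15 + (if true then (7 + 9) else (if true then 9 else 3))))
step 8: [if@1.1] (15 + (15 + (7 + 9)))
step 9: [delta@1.1] (15 + (15 + 16))
step 10: [delta@1] (15 + 31)

Answer: delta at 1 : (15 + 16)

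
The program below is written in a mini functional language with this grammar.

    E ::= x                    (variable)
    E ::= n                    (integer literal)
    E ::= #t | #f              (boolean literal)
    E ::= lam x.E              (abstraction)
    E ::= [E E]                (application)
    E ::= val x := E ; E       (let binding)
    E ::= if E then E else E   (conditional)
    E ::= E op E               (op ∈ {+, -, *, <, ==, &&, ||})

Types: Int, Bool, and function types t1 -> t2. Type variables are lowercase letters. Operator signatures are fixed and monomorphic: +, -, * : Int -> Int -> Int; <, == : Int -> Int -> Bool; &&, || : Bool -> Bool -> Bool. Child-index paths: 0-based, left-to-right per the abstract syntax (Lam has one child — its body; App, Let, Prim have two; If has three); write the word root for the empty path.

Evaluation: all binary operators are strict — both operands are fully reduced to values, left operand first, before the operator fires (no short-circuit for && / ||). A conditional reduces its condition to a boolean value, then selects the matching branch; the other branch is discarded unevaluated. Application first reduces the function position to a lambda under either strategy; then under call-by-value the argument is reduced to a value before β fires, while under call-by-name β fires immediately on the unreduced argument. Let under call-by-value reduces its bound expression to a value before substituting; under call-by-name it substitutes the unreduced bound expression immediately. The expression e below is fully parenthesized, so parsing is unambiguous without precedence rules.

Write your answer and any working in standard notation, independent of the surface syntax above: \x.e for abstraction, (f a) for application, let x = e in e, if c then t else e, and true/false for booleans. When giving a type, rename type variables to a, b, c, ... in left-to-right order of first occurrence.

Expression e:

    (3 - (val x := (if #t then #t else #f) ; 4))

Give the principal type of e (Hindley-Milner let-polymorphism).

Answer: Int

Trace:
  unify Int ~ Int
  unify Bool ~ Bool
  unify Bool ~ Bool
let x : Bool
  unify Int ~ Int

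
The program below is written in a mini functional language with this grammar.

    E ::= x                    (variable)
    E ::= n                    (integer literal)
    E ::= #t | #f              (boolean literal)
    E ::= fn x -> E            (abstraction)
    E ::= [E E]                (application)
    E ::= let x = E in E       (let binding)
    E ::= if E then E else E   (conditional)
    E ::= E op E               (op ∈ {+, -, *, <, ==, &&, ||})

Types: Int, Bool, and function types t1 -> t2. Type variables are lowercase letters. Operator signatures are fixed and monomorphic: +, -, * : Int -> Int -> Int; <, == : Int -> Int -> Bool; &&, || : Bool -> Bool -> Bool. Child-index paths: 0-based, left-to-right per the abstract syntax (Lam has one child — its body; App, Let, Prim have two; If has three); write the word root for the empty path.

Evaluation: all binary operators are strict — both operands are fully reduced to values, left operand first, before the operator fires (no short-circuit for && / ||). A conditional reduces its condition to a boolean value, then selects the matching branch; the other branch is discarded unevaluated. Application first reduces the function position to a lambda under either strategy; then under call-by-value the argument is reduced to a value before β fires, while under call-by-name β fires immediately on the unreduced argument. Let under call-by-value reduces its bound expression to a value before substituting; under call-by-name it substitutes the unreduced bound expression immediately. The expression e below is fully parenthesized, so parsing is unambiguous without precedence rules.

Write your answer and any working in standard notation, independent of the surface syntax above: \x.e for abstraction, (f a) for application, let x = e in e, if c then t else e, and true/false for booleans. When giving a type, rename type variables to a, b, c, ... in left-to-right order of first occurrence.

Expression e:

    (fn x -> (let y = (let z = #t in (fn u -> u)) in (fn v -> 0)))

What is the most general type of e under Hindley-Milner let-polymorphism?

Answer: a -> b -> Int

Trace:
let z : Bool
u : b
\u._ : b -> b
let y : forall. b -> b
\v._ : c -> Int
\x._ : a -> c -> Int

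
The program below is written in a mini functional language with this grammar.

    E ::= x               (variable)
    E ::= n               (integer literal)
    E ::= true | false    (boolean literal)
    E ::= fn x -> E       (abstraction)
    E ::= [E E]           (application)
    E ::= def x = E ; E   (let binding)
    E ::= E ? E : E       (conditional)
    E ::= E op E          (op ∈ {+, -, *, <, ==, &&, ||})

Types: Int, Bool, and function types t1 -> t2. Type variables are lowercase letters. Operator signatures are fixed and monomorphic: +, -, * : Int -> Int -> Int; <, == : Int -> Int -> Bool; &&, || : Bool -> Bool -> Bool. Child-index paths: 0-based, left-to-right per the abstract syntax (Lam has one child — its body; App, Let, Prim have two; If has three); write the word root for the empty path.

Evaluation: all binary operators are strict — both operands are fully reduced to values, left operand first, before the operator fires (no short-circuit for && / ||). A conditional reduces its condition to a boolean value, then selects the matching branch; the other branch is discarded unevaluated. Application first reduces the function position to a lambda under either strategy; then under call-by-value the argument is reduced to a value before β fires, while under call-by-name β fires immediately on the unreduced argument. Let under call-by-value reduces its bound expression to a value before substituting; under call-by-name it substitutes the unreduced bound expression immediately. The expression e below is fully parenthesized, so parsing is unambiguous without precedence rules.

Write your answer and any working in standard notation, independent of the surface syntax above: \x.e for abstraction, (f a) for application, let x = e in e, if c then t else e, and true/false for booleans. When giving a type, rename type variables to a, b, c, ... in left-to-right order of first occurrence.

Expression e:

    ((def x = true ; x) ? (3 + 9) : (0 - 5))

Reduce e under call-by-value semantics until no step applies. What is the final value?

Answer: 12

Trace:
step 0: (if (let x = true in x) then (3 + 9) else (0 - 5))
step 1: [let@0] (if true then (3 + 9) else (0 - 5))
step 2: [if@root] (3 + 9)
step 3: [delta@root] 12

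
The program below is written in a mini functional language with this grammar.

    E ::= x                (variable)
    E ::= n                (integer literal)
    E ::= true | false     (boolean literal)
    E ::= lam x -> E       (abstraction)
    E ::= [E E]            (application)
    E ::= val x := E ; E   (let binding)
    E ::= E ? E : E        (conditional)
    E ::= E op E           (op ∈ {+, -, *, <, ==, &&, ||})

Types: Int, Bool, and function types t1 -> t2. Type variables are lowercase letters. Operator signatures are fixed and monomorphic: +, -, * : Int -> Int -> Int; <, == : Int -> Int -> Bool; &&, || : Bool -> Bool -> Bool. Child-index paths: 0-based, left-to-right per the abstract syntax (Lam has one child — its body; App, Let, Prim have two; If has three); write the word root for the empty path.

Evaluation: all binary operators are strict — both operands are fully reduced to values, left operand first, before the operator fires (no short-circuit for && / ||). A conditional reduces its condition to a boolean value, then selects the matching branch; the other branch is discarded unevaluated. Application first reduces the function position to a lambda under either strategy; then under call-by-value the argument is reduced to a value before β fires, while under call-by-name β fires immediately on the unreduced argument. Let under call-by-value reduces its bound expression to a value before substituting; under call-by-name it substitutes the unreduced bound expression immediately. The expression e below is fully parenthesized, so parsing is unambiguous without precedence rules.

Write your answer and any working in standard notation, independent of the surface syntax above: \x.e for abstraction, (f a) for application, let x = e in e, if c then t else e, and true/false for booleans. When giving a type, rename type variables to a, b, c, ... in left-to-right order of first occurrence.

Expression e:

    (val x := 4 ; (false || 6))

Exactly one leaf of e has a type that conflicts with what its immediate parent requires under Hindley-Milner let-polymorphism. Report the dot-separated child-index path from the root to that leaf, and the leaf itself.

Answer: 1.1 : 6

Working:
let x : Int
  unify Bool ~ Bool
  unify Int ~ Bool
  FAIL: mismatch Int ~ Bool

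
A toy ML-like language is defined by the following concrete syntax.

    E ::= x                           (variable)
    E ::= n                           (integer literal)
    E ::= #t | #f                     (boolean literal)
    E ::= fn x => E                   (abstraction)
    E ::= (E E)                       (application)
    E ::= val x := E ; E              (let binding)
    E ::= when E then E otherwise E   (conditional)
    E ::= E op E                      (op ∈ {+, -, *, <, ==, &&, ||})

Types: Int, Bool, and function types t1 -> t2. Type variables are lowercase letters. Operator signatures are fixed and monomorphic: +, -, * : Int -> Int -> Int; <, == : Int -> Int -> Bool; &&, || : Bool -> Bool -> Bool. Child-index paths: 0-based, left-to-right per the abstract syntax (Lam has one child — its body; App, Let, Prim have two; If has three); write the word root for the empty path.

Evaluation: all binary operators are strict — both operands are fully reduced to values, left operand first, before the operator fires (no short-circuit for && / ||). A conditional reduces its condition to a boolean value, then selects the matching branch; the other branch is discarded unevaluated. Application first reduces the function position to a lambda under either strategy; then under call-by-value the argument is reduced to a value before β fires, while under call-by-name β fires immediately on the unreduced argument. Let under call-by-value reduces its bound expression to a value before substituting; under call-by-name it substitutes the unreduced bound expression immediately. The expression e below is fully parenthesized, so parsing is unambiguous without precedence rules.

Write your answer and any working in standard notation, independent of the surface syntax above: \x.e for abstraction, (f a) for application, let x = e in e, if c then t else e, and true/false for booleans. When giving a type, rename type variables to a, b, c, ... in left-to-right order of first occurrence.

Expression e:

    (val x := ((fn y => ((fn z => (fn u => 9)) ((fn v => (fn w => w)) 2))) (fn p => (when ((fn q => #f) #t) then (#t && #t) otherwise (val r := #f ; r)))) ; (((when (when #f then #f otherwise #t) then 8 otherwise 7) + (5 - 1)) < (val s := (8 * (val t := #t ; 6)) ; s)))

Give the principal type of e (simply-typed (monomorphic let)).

Trace:
\u._ : c -> Int
\z._ : b -> c -> Int
w : e
\w._ : e -> e
\v._ : d -> e -> e
  unify d -> e -> e ~ Int -> f
  unify d ~ Int
  unify e -> e ~ f
_ _ : e -> e
  unify b -> c -> Int ~ (e -> e) -> g
  unify b ~ e -> e
  unify c -> Int ~ g
_ _ : c -> Int
\y._ : a -> c -> Int
\q._ : i -> Bool
  unify i -> Bool ~ Bool -> j
  unify i ~ Bool
  unify Bool ~ j
_ _ : Bool
  unify Bool ~ Bool
  unify Bool ~ Bool
  unify Bool ~ Bool
let r : Bool
r : Bool
  unify Bool ~ Bool
\p._ : h -> Bool
  unify a -> c -> Int ~ (h -> Bool) -> k
  unify a ~ h -> Bool
  unify c -> Int ~ k
_ _ : c -> Int
let x : c -> Int
  unify Bool ~ Bool
  unify Bool ~ Bool
  unify Bool ~ Bool
  unify Int ~ Int
  unify Int ~ Int
  unify Int ~ Int
  unify Int ~ Int
  unify Int ~ Int
  unify Int ~ Int
  unify Int ~ Int
let t : Bool
  unify Int ~ Int
let s : Int
s : Int
  unify Int ~ Int

Answer: Bool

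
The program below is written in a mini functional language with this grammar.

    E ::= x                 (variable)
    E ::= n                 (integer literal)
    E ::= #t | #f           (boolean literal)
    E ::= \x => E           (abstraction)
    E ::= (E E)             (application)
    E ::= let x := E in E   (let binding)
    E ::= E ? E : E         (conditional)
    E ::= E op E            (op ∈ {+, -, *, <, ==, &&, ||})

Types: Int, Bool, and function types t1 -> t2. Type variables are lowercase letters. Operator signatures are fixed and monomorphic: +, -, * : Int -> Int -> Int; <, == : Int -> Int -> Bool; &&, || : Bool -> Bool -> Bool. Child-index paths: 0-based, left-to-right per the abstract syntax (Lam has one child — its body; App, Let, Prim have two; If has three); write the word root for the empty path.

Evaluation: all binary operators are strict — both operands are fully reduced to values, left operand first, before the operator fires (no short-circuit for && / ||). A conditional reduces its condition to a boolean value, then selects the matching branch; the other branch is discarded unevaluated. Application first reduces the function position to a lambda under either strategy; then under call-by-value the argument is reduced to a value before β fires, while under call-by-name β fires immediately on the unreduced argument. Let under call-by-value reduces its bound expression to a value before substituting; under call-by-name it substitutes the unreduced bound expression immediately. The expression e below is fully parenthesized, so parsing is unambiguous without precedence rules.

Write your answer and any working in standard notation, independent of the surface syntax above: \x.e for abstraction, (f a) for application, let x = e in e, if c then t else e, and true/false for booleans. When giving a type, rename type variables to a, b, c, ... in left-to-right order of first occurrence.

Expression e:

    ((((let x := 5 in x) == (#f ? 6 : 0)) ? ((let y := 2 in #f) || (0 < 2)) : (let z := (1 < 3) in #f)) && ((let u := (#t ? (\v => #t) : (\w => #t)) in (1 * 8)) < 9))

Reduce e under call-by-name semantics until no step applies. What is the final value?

Trace:
step 0: ((if ((let x = 5 in x) == (if false then 6 else 0)) then ((let y = 2 in false) || (0 < 2)) else (let z = (1 < 3) in false)) && ((let u = (if true then (\v.true) else (\w.true)) in (1 * 8)) < 9))
step 1: [let@0.0.0] ((if (5 == (if false then 6 else 0)) then ((let y = 2 in false) || (0 < 2)) else (let z = (1 < 3) in false)) && ((let u = (if true then (\v.true) else (\w.true)) in (1 * 8)) < 9))
step 2: [if@0.0.1] ((if (5 == 0) then ((let y = 2 in false) || (0 < 2)) else (let z = (1 < 3) in false)) && ((let u = (if true then (\v.true) else (\w.true)) in (1 * 8)) < 9))
step 3: [delta@0.0] ((if false then ((let y = 2 in false) || (0 < 2)) else (let z = (1 < 3) in false)) && ((let u = (if true then (\v.true) else (\w.true)) in (1 * 8)) < 9))
step 4: [if@0] ((let z = (1 < 3) in false) && ((let u = (if true then (\v.true) else (\w.true)) in (1 * 8)) < 9))
step 5: [let@0] (false && ((let u = (if true then (\v.true) else (\w.true)) in (1 * 8)) < 9))
step 6: [let@1.0] (false && ((1 * 8) < 9))
step 7: [delta@1.0] (false && (8 < 9))
step 8: [delta@1] (false && true)
step 9: [delta@root] false

Answer: false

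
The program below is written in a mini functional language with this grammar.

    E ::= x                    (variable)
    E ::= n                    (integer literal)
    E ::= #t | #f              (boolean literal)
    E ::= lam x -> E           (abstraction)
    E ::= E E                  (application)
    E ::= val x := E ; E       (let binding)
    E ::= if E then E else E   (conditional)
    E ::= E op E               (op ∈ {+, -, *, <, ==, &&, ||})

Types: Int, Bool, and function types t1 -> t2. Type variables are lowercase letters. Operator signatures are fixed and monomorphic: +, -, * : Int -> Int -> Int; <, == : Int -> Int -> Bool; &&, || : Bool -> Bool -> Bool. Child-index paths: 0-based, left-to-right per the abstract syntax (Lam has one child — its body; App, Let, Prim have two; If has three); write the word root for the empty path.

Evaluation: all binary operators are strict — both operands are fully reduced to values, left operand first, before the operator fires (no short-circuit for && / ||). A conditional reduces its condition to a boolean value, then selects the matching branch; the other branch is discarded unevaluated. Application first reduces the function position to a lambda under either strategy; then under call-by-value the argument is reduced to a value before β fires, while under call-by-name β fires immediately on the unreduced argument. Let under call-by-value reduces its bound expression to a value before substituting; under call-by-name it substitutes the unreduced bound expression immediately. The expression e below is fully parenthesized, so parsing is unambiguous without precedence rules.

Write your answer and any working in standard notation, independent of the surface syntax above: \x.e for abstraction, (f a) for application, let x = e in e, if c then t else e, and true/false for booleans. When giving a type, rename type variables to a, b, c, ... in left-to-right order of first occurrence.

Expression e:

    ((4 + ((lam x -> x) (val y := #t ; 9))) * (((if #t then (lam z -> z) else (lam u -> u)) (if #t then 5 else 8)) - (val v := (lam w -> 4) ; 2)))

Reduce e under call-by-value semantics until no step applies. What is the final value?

Working:
step 0: ((4 + ((\x.x) (let y = true in 9))) * (((if true then (\z.z) else (\u.u)) (if true then 5 else 8)) - (let v = (\w.4) in 2)))
step 1: [let@0.1.1] ((4 + ((\x.x) 9)) * (((if true then (\z.z) else (\u.u)) (if true then 5 else 8)) - (let v = (\w.4) in 2)))
step 2: [beta@0.1] ((4 + 9) * (((if true then (\z.z) else (\u.u)) (if true then 5 else 8)) - (let v = (\w.4) in 2)))
step 3: [delta@0] (13 * (((if true then (\z.z) else (\u.u)) (if true then 5 else 8)) - (let v = (\w.4) in 2)))
step 4: [if@1.0.0] (13 * (((\z.z) (if true then 5 else 8)) - (let v = (\w.4) in 2)))
step 5: [if@1.0.1] (13 * (((\z.z) 5) - (let v = (\w.4) in 2)))
step 6: [beta@1.0] (13 * (5 - (let v = (\w.4) in 2)))
step 7: [let@1.1] (13 * (5 - 2))
step 8: [delta@1] (13 * 3)
step 9: [delta@root] 39

Answer: 39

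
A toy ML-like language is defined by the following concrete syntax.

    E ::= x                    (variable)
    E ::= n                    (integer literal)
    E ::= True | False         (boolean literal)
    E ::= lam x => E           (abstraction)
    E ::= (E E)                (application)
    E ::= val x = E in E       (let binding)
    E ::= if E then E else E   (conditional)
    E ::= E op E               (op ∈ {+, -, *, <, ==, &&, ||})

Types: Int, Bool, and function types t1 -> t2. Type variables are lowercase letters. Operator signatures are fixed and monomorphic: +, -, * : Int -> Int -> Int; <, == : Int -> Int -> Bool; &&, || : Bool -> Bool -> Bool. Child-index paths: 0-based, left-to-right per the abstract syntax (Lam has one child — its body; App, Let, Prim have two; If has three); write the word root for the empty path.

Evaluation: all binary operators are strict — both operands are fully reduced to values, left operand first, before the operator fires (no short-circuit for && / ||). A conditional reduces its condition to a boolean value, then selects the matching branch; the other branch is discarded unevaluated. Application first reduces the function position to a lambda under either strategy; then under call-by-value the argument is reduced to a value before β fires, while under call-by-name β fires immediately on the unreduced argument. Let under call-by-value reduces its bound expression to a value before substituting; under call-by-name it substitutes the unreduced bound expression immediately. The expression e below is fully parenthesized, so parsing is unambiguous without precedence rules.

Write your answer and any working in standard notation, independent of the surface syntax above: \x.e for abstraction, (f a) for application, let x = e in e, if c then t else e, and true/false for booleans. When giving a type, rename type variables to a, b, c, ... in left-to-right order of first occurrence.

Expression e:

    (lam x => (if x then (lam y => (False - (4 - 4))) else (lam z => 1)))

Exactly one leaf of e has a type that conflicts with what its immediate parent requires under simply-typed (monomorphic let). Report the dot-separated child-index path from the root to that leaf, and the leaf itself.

Derivation:
x : a
  unify a ~ Bool
  unify Bool ~ Int
  FAIL: mismatch Bool ~ Int

Answer: 0.1.0.0 : false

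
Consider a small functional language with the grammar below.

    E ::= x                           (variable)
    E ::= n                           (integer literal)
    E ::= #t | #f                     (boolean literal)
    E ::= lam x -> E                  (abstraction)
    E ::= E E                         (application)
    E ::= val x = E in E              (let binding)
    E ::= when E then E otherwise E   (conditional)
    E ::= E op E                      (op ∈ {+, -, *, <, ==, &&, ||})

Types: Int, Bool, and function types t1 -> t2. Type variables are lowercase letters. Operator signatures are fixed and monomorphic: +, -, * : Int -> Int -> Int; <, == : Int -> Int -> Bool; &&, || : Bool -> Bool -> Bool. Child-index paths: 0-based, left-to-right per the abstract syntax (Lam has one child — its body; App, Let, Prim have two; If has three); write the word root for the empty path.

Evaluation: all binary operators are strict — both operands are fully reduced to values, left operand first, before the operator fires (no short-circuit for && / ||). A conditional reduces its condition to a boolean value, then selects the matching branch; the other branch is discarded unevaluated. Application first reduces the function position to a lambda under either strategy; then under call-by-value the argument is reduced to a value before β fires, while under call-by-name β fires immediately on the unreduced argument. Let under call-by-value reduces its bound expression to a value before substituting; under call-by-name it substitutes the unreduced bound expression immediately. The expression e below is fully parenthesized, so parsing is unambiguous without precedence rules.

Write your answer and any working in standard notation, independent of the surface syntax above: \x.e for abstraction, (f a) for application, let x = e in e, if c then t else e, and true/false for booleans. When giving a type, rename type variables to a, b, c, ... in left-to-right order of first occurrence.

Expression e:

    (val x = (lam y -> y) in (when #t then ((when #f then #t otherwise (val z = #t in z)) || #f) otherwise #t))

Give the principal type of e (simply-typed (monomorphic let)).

Answer: Bool

Derivation:
y : a
\y._ : a -> a
let x : a -> a
  unify Bool ~ Bool
  unify Bool ~ Bool
let z : Bool
z : Bool
  unify Bool ~ Bool
  unify Bool ~ Bool
  unify Bool ~ Bool
  unify Bool ~ Bool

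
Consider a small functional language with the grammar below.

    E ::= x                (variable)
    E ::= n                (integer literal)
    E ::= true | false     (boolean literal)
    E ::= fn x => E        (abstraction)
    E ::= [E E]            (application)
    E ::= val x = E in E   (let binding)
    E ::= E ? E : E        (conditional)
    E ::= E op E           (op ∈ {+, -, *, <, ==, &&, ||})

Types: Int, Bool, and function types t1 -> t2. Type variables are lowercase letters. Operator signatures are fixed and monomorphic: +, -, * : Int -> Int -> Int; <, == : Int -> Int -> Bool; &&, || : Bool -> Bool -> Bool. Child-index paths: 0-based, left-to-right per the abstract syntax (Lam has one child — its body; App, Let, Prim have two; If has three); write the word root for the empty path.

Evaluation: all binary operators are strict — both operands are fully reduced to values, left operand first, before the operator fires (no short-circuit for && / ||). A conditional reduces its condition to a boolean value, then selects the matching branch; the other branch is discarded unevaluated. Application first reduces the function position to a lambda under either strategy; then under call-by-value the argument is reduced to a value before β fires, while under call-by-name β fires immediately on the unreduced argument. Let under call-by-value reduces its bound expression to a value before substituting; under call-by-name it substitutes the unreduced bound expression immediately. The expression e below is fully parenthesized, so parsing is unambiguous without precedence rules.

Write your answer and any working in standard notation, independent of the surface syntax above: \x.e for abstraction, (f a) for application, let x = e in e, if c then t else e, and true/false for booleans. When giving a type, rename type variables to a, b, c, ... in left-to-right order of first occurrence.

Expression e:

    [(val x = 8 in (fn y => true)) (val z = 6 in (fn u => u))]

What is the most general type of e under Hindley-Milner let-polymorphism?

Answer: Bool

Working:
let x : Int
\y._ : a -> Bool
let z : Int
u : b
\u._ : b -> b
  unify a -> Bool ~ (b -> b) -> c
  unify a ~ b -> b
  unify Bool ~ c
_ _ : Bool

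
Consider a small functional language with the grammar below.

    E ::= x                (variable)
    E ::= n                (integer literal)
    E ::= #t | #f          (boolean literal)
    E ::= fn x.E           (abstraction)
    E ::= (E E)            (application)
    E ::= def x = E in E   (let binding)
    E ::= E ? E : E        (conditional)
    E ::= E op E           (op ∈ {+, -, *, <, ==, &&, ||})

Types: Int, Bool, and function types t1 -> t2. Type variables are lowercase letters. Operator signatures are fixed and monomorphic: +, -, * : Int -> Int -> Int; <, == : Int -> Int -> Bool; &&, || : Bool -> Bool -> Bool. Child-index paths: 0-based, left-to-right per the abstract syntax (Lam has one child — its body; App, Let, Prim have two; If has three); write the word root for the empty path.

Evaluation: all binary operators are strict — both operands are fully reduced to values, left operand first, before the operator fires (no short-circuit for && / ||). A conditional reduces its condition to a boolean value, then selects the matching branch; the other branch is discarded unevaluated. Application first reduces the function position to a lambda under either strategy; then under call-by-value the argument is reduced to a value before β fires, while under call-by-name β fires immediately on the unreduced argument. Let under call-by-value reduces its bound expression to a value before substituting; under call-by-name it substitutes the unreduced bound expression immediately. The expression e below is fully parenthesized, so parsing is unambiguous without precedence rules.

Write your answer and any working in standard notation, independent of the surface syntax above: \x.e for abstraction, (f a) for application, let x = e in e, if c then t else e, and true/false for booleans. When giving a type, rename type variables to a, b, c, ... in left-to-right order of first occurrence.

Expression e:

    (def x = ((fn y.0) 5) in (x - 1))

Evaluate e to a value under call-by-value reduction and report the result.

Answer: -1

Working:
step 0: (let x = ((\y.0) 5) in (x - 1))
step 1: [beta@0] (let x = 0 in (x - 1))
step 2: [let@root] (0 - 1)
step 3: [delta@root] -1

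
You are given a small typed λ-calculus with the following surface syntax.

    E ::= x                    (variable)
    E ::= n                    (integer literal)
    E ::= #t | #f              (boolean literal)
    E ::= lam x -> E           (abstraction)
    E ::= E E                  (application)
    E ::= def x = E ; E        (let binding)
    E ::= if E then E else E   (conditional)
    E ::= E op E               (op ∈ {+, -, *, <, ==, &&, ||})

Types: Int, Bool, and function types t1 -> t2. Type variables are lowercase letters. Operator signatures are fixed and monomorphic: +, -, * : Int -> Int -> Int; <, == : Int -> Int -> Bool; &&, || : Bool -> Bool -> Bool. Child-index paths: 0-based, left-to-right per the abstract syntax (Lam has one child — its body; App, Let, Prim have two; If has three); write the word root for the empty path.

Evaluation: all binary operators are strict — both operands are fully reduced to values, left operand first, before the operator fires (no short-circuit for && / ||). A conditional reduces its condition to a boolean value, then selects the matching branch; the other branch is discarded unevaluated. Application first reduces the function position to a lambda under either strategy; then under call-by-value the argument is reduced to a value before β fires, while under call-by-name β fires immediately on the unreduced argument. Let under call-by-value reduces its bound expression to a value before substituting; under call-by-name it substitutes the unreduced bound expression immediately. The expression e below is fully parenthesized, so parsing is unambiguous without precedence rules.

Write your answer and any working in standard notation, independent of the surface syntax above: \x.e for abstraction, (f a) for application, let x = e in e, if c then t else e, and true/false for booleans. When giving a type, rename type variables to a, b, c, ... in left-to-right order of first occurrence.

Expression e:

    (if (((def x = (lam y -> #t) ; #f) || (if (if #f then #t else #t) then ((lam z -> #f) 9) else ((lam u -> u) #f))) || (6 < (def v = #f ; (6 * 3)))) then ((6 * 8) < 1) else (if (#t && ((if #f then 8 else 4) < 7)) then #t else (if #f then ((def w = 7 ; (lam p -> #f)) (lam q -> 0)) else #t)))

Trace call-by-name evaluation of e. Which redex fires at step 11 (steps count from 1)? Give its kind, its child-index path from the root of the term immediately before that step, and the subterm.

Working:
step 0: (if (((let x = (\y.true) in false) || (if (if false then true else true) then ((\z.false) 9) else ((\u.u) false))) || (6 < (let v = false in (6 * 3)))) then ((6 * 8) < 1) else (if (true && ((if false then 8 else 4) < 7)) then true else (if false then ((let w = 7 in (\p.false)) (\q.0)) else true)))
step 1: [let@0.0.0] (if ((false || (if (if false then true else true) then ((\z.false) 9) else ((\u.u) false))) || (6 < (let v = false in (6 * 3)))) then ((6 * 8) < 1) else (if (true && ((if false then 8 else 4) < 7)) then true else (if false then ((let w = 7 in (\p.false)) (\q.0)) else true)))
step 2: [if@0.0.1.0] (if ((false || (if true then ((\z.false) 9) else ((\u.u) false))) || (6 < (let v = false in (6 * 3)))) then ((6 * 8) < 1) else (if (true && ((if false then 8 else 4) < 7)) then true else (if false then ((let w = 7 in (\p.false)) (\q.0)) else true)))
step 3: [if@0.0.1] (if ((false || ((\z.false) 9)) || (6 < (let v = false in (6 * 3)))) then ((6 * 8) < 1) else (if (true && ((if false then 8 else 4) < 7)) then true else (if false then ((let w = 7 in (\p.false)) (\q.0)) else true)))
step 4: [beta@0.0.1] (if ((false || false) || (6 < (let v = false in (6 * 3)))) then ((6 * 8) < 1) else (if (true && ((if false then 8 else 4) < 7)) then true else (if false then ((let w = 7 in (\p.false)) (\q.0)) else true)))
step 5: [delta@0.0] (if (false || (6 < (let v = false in (6 * 3)))) then ((6 * 8) < 1) else (if (true && ((if false then 8 else 4) < 7)) then true else (if false then ((let w = 7 in (\p.false)) (\q.0)) else true)))
step 6: [let@0.1.1] (if (false || (6 < (6 * 3))) then ((6 * 8) < 1) else (if (true && ((if false then 8 else 4) < 7)) then true else (if false then ((let w = 7 in (\p.false)) (\q.0)) else true)))
step 7: [delta@0.1.1] (if (false || (6 < 18)) then ((6 * 8) < 1) else (if (true && ((if false then 8 else 4) < 7)) then true else (if false then ((let w = 7 in (\p.false)) (\q.0)) else true)))
step 8: [delta@0.1] (if (false || true) then ((6 * 8) < 1) else (if (true && ((if false then 8 else 4) < 7)) then true else (if false then ((let w = 7 in (\p.false)) (\q.0)) else true)))
step 9: [delta@0] (if true then ((6 * 8) < 1) else (if (true && ((if false then 8 else 4) < 7)) then true else (if false then ((let w = 7 in (\p.false)) (\q.0)) else true)))
step 10: [if@root] ((6 * 8) < 1)
step 11: [delta@0] (48 < 1)

Answer: delta at 0 : (6 * 8)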